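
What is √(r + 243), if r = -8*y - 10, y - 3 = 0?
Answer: √209 ≈ 14.457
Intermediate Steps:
y = 3 (y = 3 + 0 = 3)
r = -34 (r = -8*3 - 10 = -24 - 10 = -34)
√(r + 243) = √(-34 + 243) = √209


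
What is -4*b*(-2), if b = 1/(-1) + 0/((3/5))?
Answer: -8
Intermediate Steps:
b = -1 (b = 1*(-1) + 0/((3*(⅕))) = -1 + 0/(⅗) = -1 + 0*(5/3) = -1 + 0 = -1)
-4*b*(-2) = -4*(-1)*(-2) = 4*(-2) = -8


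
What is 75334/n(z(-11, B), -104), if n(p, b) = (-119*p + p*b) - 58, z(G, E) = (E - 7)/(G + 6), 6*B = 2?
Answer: -113001/533 ≈ -212.01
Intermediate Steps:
B = ⅓ (B = (⅙)*2 = ⅓ ≈ 0.33333)
z(G, E) = (-7 + E)/(6 + G)
n(p, b) = -58 - 119*p + b*p (n(p, b) = (-119*p + b*p) - 58 = -58 - 119*p + b*p)
75334/n(z(-11, B), -104) = 75334/(-58 - 119*(-7 + ⅓)/(6 - 11) - 104*(-7 + ⅓)/(6 - 11)) = 75334/(-58 - 119*(-20)/((-5)*3) - 104*(-20)/((-5)*3)) = 75334/(-58 - (-119)*(-20)/(5*3) - (-104)*(-20)/(5*3)) = 75334/(-58 - 119*4/3 - 104*4/3) = 75334/(-58 - 476/3 - 416/3) = 75334/(-1066/3) = 75334*(-3/1066) = -113001/533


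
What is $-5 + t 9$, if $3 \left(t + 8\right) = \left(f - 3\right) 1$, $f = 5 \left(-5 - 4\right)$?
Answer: $-221$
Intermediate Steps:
$f = -45$ ($f = 5 \left(-9\right) = -45$)
$t = -24$ ($t = -8 + \frac{\left(-45 - 3\right) 1}{3} = -8 + \frac{\left(-48\right) 1}{3} = -8 + \frac{1}{3} \left(-48\right) = -8 - 16 = -24$)
$-5 + t 9 = -5 - 216 = -221$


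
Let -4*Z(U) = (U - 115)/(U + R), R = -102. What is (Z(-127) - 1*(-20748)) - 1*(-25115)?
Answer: 21005133/458 ≈ 45863.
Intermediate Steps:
Z(U) = -(-115 + U)/(4*(-102 + U)) (Z(U) = -(U - 115)/(4*(U - 102)) = -(-115 + U)/(4*(-102 + U)))
(Z(-127) - 1*(-20748)) - 1*(-25115) = ((115 - 1*(-127))/(4*(-102 - 127)) - 1*(-20748)) - 1*(-25115) = ((¼)*(115 + 127)/(-229) + 20748) + 25115 = ((¼)*(-1/229)*242 + 20748) + 25115 = (-121/458 + 20748) + 25115 = 9502463/458 + 25115 = 21005133/458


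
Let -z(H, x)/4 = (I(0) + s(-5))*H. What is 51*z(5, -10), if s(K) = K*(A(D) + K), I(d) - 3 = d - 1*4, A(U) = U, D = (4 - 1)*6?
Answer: 67320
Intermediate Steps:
D = 18 (D = 3*6 = 18)
I(d) = -1 + d (I(d) = 3 + (d - 1*4) = 3 + (d - 4) = 3 + (-4 + d) = -1 + d)
s(K) = K*(18 + K)
z(H, x) = 264*H (z(H, x) = -4*((-1 + 0) - 5*(18 - 5))*H = -4*(-1 - 5*13)*H = -4*(-1 - 65)*H = -(-264)*H = 264*H)
51*z(5, -10) = 51*(264*5) = 51*1320 = 67320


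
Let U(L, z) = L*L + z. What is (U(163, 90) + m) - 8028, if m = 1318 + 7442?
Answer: 27391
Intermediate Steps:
U(L, z) = z + L² (U(L, z) = L² + z = z + L²)
m = 8760
(U(163, 90) + m) - 8028 = ((90 + 163²) + 8760) - 8028 = ((90 + 26569) + 8760) - 8028 = (26659 + 8760) - 8028 = 35419 - 8028 = 27391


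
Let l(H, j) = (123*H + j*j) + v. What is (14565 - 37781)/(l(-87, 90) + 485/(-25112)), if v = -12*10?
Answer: 583000192/68330237 ≈ 8.5321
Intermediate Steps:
v = -120
l(H, j) = -120 + j**2 + 123*H (l(H, j) = (123*H + j*j) - 120 = (123*H + j**2) - 120 = (j**2 + 123*H) - 120 = -120 + j**2 + 123*H)
(14565 - 37781)/(l(-87, 90) + 485/(-25112)) = (14565 - 37781)/((-120 + 90**2 + 123*(-87)) + 485/(-25112)) = -23216/((-120 + 8100 - 10701) + 485*(-1/25112)) = -23216/(-2721 - 485/25112) = -23216/(-68330237/25112) = -23216*(-25112/68330237) = 583000192/68330237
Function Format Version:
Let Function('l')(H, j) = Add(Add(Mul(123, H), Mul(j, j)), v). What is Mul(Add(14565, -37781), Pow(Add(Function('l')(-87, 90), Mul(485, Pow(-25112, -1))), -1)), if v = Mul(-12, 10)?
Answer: Rational(583000192, 68330237) ≈ 8.5321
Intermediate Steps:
v = -120
Function('l')(H, j) = Add(-120, Pow(j, 2), Mul(123, H)) (Function('l')(H, j) = Add(Add(Mul(123, H), Mul(j, j)), -120) = Add(Add(Mul(123, H), Pow(j, 2)), -120) = Add(Add(Pow(j, 2), Mul(123, H)), -120) = Add(-120, Pow(j, 2), Mul(123, H)))
Mul(Add(14565, -37781), Pow(Add(Function('l')(-87, 90), Mul(485, Pow(-25112, -1))), -1)) = Mul(Add(14565, -37781), Pow(Add(Add(-120, Pow(90, 2), Mul(123, -87)), Mul(485, Pow(-25112, -1))), -1)) = Mul(-23216, Pow(Add(Add(-120, 8100, -10701), Mul(485, Rational(-1, 25112))), -1)) = Mul(-23216, Pow(Add(-2721, Rational(-485, 25112)), -1)) = Mul(-23216, Pow(Rational(-68330237, 25112), -1)) = Mul(-23216, Rational(-25112, 68330237)) = Rational(583000192, 68330237)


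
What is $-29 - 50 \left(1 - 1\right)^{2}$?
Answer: $-29$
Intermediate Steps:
$-29 - 50 \left(1 - 1\right)^{2} = -29 - 50 \cdot 0^{2} = -29 - 0 = -29 + 0 = -29$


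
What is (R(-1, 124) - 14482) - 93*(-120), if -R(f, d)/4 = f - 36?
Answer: -3174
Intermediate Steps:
R(f, d) = 144 - 4*f (R(f, d) = -4*(f - 36) = -4*(-36 + f) = 144 - 4*f)
(R(-1, 124) - 14482) - 93*(-120) = ((144 - 4*(-1)) - 14482) - 93*(-120) = ((144 + 4) - 14482) + 11160 = (148 - 14482) + 11160 = -14334 + 11160 = -3174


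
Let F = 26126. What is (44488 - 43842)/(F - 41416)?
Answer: -323/7645 ≈ -0.042250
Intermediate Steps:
(44488 - 43842)/(F - 41416) = (44488 - 43842)/(26126 - 41416) = 646/(-15290) = 646*(-1/15290) = -323/7645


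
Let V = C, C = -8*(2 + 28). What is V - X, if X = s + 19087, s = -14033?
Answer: -5294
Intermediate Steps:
C = -240 (C = -8*30 = -240)
X = 5054 (X = -14033 + 19087 = 5054)
V = -240
V - X = -240 - 1*5054 = -240 - 5054 = -5294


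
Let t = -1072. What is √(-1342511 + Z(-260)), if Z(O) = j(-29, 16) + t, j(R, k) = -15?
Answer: I*√1343598 ≈ 1159.1*I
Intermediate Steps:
Z(O) = -1087 (Z(O) = -15 - 1072 = -1087)
√(-1342511 + Z(-260)) = √(-1342511 - 1087) = √(-1343598) = I*√1343598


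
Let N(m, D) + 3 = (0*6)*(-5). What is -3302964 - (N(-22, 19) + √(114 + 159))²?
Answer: -3303246 + 6*√273 ≈ -3.3031e+6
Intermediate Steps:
N(m, D) = -3 (N(m, D) = -3 + (0*6)*(-5) = -3 + 0*(-5) = -3 + 0 = -3)
-3302964 - (N(-22, 19) + √(114 + 159))² = -3302964 - (-3 + √(114 + 159))² = -3302964 - (-3 + √273)²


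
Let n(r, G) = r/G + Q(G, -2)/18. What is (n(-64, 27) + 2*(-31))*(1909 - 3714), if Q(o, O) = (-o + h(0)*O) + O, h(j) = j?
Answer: 6431215/54 ≈ 1.1910e+5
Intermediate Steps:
Q(o, O) = O - o (Q(o, O) = (-o + 0*O) + O = (-o + 0) + O = -o + O = O - o)
n(r, G) = -1/9 - G/18 + r/G (n(r, G) = r/G + (-2 - G)/18 = r/G + (-2 - G)*(1/18) = r/G + (-1/9 - G/18) = -1/9 - G/18 + r/G)
(n(-64, 27) + 2*(-31))*(1909 - 3714) = ((-64 - 1/18*27*(2 + 27))/27 + 2*(-31))*(1909 - 3714) = ((-64 - 1/18*27*29)/27 - 62)*(-1805) = ((-64 - 87/2)/27 - 62)*(-1805) = ((1/27)*(-215/2) - 62)*(-1805) = (-215/54 - 62)*(-1805) = -3563/54*(-1805) = 6431215/54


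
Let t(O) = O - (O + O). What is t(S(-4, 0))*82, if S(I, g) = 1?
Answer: -82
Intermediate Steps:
t(O) = -O (t(O) = O - 2*O = -O)
t(S(-4, 0))*82 = -1*1*82 = -1*82 = -82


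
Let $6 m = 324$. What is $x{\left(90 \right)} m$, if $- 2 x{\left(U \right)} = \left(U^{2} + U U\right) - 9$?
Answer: $-437157$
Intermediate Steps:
$x{\left(U \right)} = \frac{9}{2} - U^{2}$ ($x{\left(U \right)} = - \frac{\left(U^{2} + U U\right) - 9}{2} = - \frac{\left(U^{2} + U^{2}\right) - 9}{2} = - \frac{2 U^{2} - 9}{2} = - \frac{-9 + 2 U^{2}}{2} = \frac{9}{2} - U^{2}$)
$m = 54$ ($m = \frac{1}{6} \cdot 324 = 54$)
$x{\left(90 \right)} m = \left(\frac{9}{2} - 90^{2}\right) 54 = \left(\frac{9}{2} - 8100\right) 54 = \left(- \frac{16191}{2}\right) 54 = -437157$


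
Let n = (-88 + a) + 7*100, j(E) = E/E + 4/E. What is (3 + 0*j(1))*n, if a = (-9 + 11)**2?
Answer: 1848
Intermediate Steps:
j(E) = 1 + 4/E
a = 4 (a = 2**2 = 4)
n = 616 (n = (-88 + 4) + 7*100 = -84 + 700 = 616)
(3 + 0*j(1))*n = (3 + 0*((4 + 1)/1))*616 = (3 + 0*(1*5))*616 = (3 + 0*5)*616 = (3 + 0)*616 = 3*616 = 1848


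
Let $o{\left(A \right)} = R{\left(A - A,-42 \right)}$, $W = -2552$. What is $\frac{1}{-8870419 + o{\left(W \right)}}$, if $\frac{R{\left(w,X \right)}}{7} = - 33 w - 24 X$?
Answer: $- \frac{1}{8863363} \approx -1.1282 \cdot 10^{-7}$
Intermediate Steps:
$R{\left(w,X \right)} = - 231 w - 168 X$ ($R{\left(w,X \right)} = 7 \left(- 33 w - 24 X\right) = - 231 w - 168 X$)
$o{\left(A \right)} = 7056$ ($o{\left(A \right)} = - 231 \left(A - A\right) - -7056 = \left(-231\right) 0 + 7056 = 0 + 7056 = 7056$)
$\frac{1}{-8870419 + o{\left(W \right)}} = \frac{1}{-8870419 + 7056} = \frac{1}{-8863363} = - \frac{1}{8863363}$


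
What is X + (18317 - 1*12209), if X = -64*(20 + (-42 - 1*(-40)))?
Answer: 4956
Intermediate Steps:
X = -1152 (X = -64*(20 + (-42 + 40)) = -64*(20 - 2) = -64*18 = -1152)
X + (18317 - 1*12209) = -1152 + (18317 - 1*12209) = -1152 + (18317 - 12209) = -1152 + 6108 = 4956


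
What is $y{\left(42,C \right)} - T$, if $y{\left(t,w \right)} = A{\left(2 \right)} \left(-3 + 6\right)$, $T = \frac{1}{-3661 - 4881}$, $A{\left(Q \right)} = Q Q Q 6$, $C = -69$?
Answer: $\frac{1230049}{8542} \approx 144.0$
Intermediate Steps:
$A{\left(Q \right)} = 6 Q^{3}$ ($A{\left(Q \right)} = Q^{2} Q 6 = Q^{3} \cdot 6 = 6 Q^{3}$)
$T = - \frac{1}{8542}$ ($T = \frac{1}{-8542} = - \frac{1}{8542} \approx -0.00011707$)
$y{\left(t,w \right)} = 144$ ($y{\left(t,w \right)} = 6 \cdot 2^{3} \left(-3 + 6\right) = 6 \cdot 8 \cdot 3 = 48 \cdot 3 = 144$)
$y{\left(42,C \right)} - T = 144 - - \frac{1}{8542} = 144 + \frac{1}{8542} = \frac{1230049}{8542}$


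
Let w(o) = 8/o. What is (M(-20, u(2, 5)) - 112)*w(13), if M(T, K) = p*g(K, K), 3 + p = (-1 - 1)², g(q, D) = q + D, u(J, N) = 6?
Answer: -800/13 ≈ -61.538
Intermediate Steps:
g(q, D) = D + q
p = 1 (p = -3 + (-1 - 1)² = -3 + (-2)² = -3 + 4 = 1)
M(T, K) = 2*K (M(T, K) = 1*(K + K) = 1*(2*K) = 2*K)
(M(-20, u(2, 5)) - 112)*w(13) = (2*6 - 112)*(8/13) = (12 - 112)*(8*(1/13)) = -100*8/13 = -800/13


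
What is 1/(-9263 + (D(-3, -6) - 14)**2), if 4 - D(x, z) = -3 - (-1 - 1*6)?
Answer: -1/9067 ≈ -0.00011029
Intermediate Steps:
D(x, z) = 0 (D(x, z) = 4 - (-3 - (-1 - 1*6)) = 4 - (-3 - (-1 - 6)) = 4 - (-3 - 1*(-7)) = 4 - (-3 + 7) = 4 - 1*4 = 4 - 4 = 0)
1/(-9263 + (D(-3, -6) - 14)**2) = 1/(-9263 + (0 - 14)**2) = 1/(-9263 + (-14)**2) = 1/(-9263 + 196) = 1/(-9067) = -1/9067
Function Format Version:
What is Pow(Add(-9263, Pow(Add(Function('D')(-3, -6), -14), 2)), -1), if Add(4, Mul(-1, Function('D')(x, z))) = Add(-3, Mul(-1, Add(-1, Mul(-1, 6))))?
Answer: Rational(-1, 9067) ≈ -0.00011029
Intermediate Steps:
Function('D')(x, z) = 0 (Function('D')(x, z) = Add(4, Mul(-1, Add(-3, Mul(-1, Add(-1, Mul(-1, 6)))))) = Add(4, Mul(-1, Add(-3, Mul(-1, Add(-1, -6))))) = Add(4, Mul(-1, Add(-3, Mul(-1, -7)))) = Add(4, Mul(-1, Add(-3, 7))) = Add(4, Mul(-1, 4)) = Add(4, -4) = 0)
Pow(Add(-9263, Pow(Add(Function('D')(-3, -6), -14), 2)), -1) = Pow(Add(-9263, Pow(Add(0, -14), 2)), -1) = Pow(Add(-9263, Pow(-14, 2)), -1) = Pow(Add(-9263, 196), -1) = Pow(-9067, -1) = Rational(-1, 9067)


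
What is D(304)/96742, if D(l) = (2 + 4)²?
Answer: 18/48371 ≈ 0.00037212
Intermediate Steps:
D(l) = 36 (D(l) = 6² = 36)
D(304)/96742 = 36/96742 = 36*(1/96742) = 18/48371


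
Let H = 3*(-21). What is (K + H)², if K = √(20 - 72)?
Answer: 3917 - 252*I*√13 ≈ 3917.0 - 908.6*I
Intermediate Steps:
H = -63
K = 2*I*√13 (K = √(-52) = 2*I*√13 ≈ 7.2111*I)
(K + H)² = (2*I*√13 - 63)² = (-63 + 2*I*√13)²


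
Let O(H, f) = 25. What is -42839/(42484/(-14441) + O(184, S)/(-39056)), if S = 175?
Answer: 24161525688944/1659616129 ≈ 14559.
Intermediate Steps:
-42839/(42484/(-14441) + O(184, S)/(-39056)) = -42839/(42484/(-14441) + 25/(-39056)) = -42839/(42484*(-1/14441) + 25*(-1/39056)) = -42839/(-42484/14441 - 25/39056) = -42839/(-1659616129/564007696) = -42839*(-564007696/1659616129) = 24161525688944/1659616129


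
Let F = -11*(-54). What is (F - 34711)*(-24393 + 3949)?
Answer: 697487948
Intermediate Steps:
F = 594
(F - 34711)*(-24393 + 3949) = (594 - 34711)*(-24393 + 3949) = -34117*(-20444) = 697487948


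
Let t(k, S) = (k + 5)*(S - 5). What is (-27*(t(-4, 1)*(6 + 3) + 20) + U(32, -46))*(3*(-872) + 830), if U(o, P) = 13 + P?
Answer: -712614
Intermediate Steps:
t(k, S) = (-5 + S)*(5 + k) (t(k, S) = (5 + k)*(-5 + S) = (-5 + S)*(5 + k))
(-27*(t(-4, 1)*(6 + 3) + 20) + U(32, -46))*(3*(-872) + 830) = (-27*((-25 - 5*(-4) + 5*1 + 1*(-4))*(6 + 3) + 20) + (13 - 46))*(3*(-872) + 830) = (-27*((-25 + 20 + 5 - 4)*9 + 20) - 33)*(-2616 + 830) = (-27*(-4*9 + 20) - 33)*(-1786) = (-27*(-36 + 20) - 33)*(-1786) = (-27*(-16) - 33)*(-1786) = (432 - 33)*(-1786) = 399*(-1786) = -712614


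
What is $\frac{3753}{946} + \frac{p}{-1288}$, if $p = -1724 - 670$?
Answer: $\frac{253521}{43516} \approx 5.8259$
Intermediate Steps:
$p = -2394$
$\frac{3753}{946} + \frac{p}{-1288} = \frac{3753}{946} - \frac{2394}{-1288} = 3753 \cdot \frac{1}{946} - - \frac{171}{92} = \frac{3753}{946} + \frac{171}{92} = \frac{253521}{43516}$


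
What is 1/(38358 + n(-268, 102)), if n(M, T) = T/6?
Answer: 1/38375 ≈ 2.6059e-5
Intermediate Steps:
n(M, T) = T/6 (n(M, T) = T*(1/6) = T/6)
1/(38358 + n(-268, 102)) = 1/(38358 + (1/6)*102) = 1/(38358 + 17) = 1/38375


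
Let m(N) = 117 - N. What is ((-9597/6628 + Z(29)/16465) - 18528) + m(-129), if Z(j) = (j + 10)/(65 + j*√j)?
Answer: -502908570003777/27506221541 + 1131*√29/332000260 ≈ -18283.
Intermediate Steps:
Z(j) = (10 + j)/(65 + j^(3/2))
((-9597/6628 + Z(29)/16465) - 18528) + m(-129) = ((-9597/6628 + ((10 + 29)/(65 + 29^(3/2)))/16465) - 18528) + (117 - 1*(-129)) = ((-9597*1/6628 + (39/(65 + 29*√29))*(1/16465)) - 18528) + (117 + 129) = ((-9597/6628 + (39/(65 + 29*√29))*(1/16465)) - 18528) + 246 = ((-9597/6628 + 39/(16465*(65 + 29*√29))) - 18528) + 246 = (-122813181/6628 + 39/(16465*(65 + 29*√29))) + 246 = -121182693/6628 + 39/(16465*(65 + 29*√29))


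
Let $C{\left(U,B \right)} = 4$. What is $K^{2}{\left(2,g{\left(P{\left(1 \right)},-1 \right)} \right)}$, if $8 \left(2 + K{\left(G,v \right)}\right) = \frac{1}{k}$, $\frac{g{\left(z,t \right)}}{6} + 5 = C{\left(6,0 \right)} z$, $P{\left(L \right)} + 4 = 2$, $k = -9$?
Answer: $\frac{21025}{5184} \approx 4.0557$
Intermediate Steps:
$P{\left(L \right)} = -2$ ($P{\left(L \right)} = -4 + 2 = -2$)
$g{\left(z,t \right)} = -30 + 24 z$ ($g{\left(z,t \right)} = -30 + 6 \cdot 4 z = -30 + 24 z$)
$K{\left(G,v \right)} = - \frac{145}{72}$ ($K{\left(G,v \right)} = -2 + \frac{1}{8 \left(-9\right)} = -2 + \frac{1}{8} \left(- \frac{1}{9}\right) = -2 - \frac{1}{72} = - \frac{145}{72}$)
$K^{2}{\left(2,g{\left(P{\left(1 \right)},-1 \right)} \right)} = \left(- \frac{145}{72}\right)^{2} = \frac{21025}{5184}$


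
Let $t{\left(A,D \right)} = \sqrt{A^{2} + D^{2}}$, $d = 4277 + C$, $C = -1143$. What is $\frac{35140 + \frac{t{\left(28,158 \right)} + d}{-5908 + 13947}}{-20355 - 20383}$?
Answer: $- \frac{141246797}{163746391} - \frac{\sqrt{6437}}{163746391} \approx -0.8626$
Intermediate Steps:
$d = 3134$ ($d = 4277 - 1143 = 3134$)
$\frac{35140 + \frac{t{\left(28,158 \right)} + d}{-5908 + 13947}}{-20355 - 20383} = \frac{35140 + \frac{\sqrt{28^{2} + 158^{2}} + 3134}{-5908 + 13947}}{-20355 - 20383} = \frac{35140 + \frac{\sqrt{784 + 24964} + 3134}{8039}}{-40738} = \left(35140 + \left(\sqrt{25748} + 3134\right) \frac{1}{8039}\right) \left(- \frac{1}{40738}\right) = \left(35140 + \left(2 \sqrt{6437} + 3134\right) \frac{1}{8039}\right) \left(- \frac{1}{40738}\right) = \left(35140 + \left(3134 + 2 \sqrt{6437}\right) \frac{1}{8039}\right) \left(- \frac{1}{40738}\right) = \left(35140 + \left(\frac{3134}{8039} + \frac{2 \sqrt{6437}}{8039}\right)\right) \left(- \frac{1}{40738}\right) = \left(\frac{282493594}{8039} + \frac{2 \sqrt{6437}}{8039}\right) \left(- \frac{1}{40738}\right) = - \frac{141246797}{163746391} - \frac{\sqrt{6437}}{163746391}$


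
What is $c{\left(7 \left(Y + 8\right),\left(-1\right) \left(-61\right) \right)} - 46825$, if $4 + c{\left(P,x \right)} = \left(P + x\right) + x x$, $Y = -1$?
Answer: $-42998$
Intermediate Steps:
$c{\left(P,x \right)} = -4 + P + x + x^{2}$ ($c{\left(P,x \right)} = -4 + \left(\left(P + x\right) + x x\right) = -4 + \left(\left(P + x\right) + x^{2}\right) = -4 + \left(P + x + x^{2}\right) = -4 + P + x + x^{2}$)
$c{\left(7 \left(Y + 8\right),\left(-1\right) \left(-61\right) \right)} - 46825 = \left(-4 + 7 \left(-1 + 8\right) - -61 + \left(\left(-1\right) \left(-61\right)\right)^{2}\right) - 46825 = \left(-4 + 7 \cdot 7 + 61 + 61^{2}\right) - 46825 = \left(-4 + 49 + 61 + 3721\right) - 46825 = 3827 - 46825 = -42998$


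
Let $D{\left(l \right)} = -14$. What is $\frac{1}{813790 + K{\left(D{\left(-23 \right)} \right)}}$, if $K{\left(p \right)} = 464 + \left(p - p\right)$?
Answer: $\frac{1}{814254} \approx 1.2281 \cdot 10^{-6}$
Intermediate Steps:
$K{\left(p \right)} = 464$ ($K{\left(p \right)} = 464 + 0 = 464$)
$\frac{1}{813790 + K{\left(D{\left(-23 \right)} \right)}} = \frac{1}{813790 + 464} = \frac{1}{814254}$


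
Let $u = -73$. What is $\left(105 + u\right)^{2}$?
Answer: $1024$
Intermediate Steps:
$\left(105 + u\right)^{2} = \left(105 - 73\right)^{2} = 32^{2} = 1024$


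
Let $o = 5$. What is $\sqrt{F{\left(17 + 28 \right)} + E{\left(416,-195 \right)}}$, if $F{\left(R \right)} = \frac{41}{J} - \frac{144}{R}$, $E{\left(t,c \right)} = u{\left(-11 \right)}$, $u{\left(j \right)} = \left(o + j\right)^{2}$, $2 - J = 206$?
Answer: $\frac{\sqrt{8479005}}{510} \approx 5.7096$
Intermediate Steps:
$J = -204$ ($J = 2 - 206 = -204$)
$u{\left(j \right)} = \left(5 + j\right)^{2}$
$E{\left(t,c \right)} = 36$ ($E{\left(t,c \right)} = \left(5 - 11\right)^{2} = \left(-6\right)^{2} = 36$)
$F{\left(R \right)} = - \frac{41}{204} - \frac{144}{R}$ ($F{\left(R \right)} = \frac{41}{-204} - \frac{144}{R} = 41 \left(- \frac{1}{204}\right) - \frac{144}{R} = - \frac{41}{204} - \frac{144}{R}$)
$\sqrt{F{\left(17 + 28 \right)} + E{\left(416,-195 \right)}} = \sqrt{\left(- \frac{41}{204} - \frac{144}{17 + 28}\right) + 36} = \sqrt{\left(- \frac{41}{204} - \frac{144}{45}\right) + 36} = \sqrt{\left(- \frac{41}{204} - \frac{16}{5}\right) + 36} = \sqrt{- \frac{3469}{1020} + 36} = \sqrt{\frac{33251}{1020}} = \frac{\sqrt{8479005}}{510}$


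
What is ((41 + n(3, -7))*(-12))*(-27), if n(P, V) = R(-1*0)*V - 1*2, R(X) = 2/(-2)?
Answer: 14904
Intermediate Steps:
R(X) = -1 (R(X) = 2*(-½) = -1)
n(P, V) = -2 - V (n(P, V) = -V - 1*2 = -V - 2 = -2 - V)
((41 + n(3, -7))*(-12))*(-27) = ((41 + (-2 - 1*(-7)))*(-12))*(-27) = ((41 + (-2 + 7))*(-12))*(-27) = ((41 + 5)*(-12))*(-27) = (46*(-12))*(-27) = -552*(-27) = 14904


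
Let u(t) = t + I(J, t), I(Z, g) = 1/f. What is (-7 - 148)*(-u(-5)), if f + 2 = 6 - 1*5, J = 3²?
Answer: -930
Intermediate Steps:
J = 9
f = -1 (f = -2 + (6 - 1*5) = -2 + (6 - 5) = -2 + 1 = -1)
I(Z, g) = -1 (I(Z, g) = 1/(-1) = -1)
u(t) = -1 + t (u(t) = t - 1 = -1 + t)
(-7 - 148)*(-u(-5)) = (-7 - 148)*(-(-1 - 5)) = -(-155)*(-6) = -155*6 = -930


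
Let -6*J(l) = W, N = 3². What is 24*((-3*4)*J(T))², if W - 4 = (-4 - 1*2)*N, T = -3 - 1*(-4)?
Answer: 240000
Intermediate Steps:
N = 9
T = 1 (T = -3 + 4 = 1)
W = -50 (W = 4 + (-4 - 1*2)*9 = 4 + (-4 - 2)*9 = 4 - 6*9 = 4 - 54 = -50)
J(l) = 25/3 (J(l) = -⅙*(-50) = 25/3)
24*((-3*4)*J(T))² = 24*(-3*4*(25/3))² = 24*(-12*25/3)² = 24*(-100)² = 24*10000 = 240000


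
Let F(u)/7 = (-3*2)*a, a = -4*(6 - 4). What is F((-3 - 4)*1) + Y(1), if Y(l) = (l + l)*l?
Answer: 338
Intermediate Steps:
a = -8 (a = -4*2 = -8)
F(u) = 336 (F(u) = 7*(-3*2*(-8)) = 7*(-6*(-8)) = 7*48 = 336)
Y(l) = 2*l**2 (Y(l) = (2*l)*l = 2*l**2)
F((-3 - 4)*1) + Y(1) = 336 + 2*1**2 = 336 + 2*1 = 336 + 2 = 338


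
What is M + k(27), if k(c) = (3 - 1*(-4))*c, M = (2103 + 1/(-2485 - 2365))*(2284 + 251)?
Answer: 5171354673/970 ≈ 5.3313e+6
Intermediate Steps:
M = 5171171343/970 (M = (2103 + 1/(-4850))*2535 = (2103 - 1/4850)*2535 = (10199549/4850)*2535 = 5171171343/970 ≈ 5.3311e+6)
k(c) = 7*c (k(c) = (3 + 4)*c = 7*c)
M + k(27) = 5171171343/970 + 7*27 = 5171171343/970 + 189 = 5171354673/970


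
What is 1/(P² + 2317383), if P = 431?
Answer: 1/2503144 ≈ 3.9950e-7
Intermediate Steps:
1/(P² + 2317383) = 1/(431² + 2317383) = 1/(185761 + 2317383) = 1/2503144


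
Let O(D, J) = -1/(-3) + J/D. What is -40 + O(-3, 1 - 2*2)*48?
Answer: 24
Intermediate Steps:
O(D, J) = 1/3 + J/D (O(D, J) = -1*(-1/3) + J/D = 1/3 + J/D)
-40 + O(-3, 1 - 2*2)*48 = -40 + (((1 - 2*2) + (1/3)*(-3))/(-3))*48 = -40 - ((1 - 4) - 1)/3*48 = -40 - (-3 - 1)/3*48 = -40 - 1/3*(-4)*48 = -40 + (4/3)*48 = -40 + 64 = 24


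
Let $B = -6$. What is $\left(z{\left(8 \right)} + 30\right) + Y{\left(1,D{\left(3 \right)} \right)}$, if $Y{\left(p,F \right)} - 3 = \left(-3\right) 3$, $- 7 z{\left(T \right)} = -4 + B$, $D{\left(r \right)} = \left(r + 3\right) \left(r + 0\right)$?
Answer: $\frac{178}{7} \approx 25.429$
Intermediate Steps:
$D{\left(r \right)} = r \left(3 + r\right)$ ($D{\left(r \right)} = \left(3 + r\right) r = r \left(3 + r\right)$)
$z{\left(T \right)} = \frac{10}{7}$ ($z{\left(T \right)} = - \frac{-4 - 6}{7} = \left(- \frac{1}{7}\right) \left(-10\right) = \frac{10}{7}$)
$Y{\left(p,F \right)} = -6$ ($Y{\left(p,F \right)} = 3 - 9 = -6$)
$\left(z{\left(8 \right)} + 30\right) + Y{\left(1,D{\left(3 \right)} \right)} = \left(\frac{10}{7} + 30\right) - 6 = \frac{220}{7} - 6 = \frac{178}{7}$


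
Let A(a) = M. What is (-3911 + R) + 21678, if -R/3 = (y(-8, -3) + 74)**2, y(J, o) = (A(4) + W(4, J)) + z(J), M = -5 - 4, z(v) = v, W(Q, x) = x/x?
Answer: 7675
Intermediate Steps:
W(Q, x) = 1
M = -9
A(a) = -9
y(J, o) = -8 + J (y(J, o) = (-9 + 1) + J = -8 + J)
R = -10092 (R = -3*((-8 - 8) + 74)**2 = -3*(-16 + 74)**2 = -3*58**2 = -3*3364 = -10092)
(-3911 + R) + 21678 = (-3911 - 10092) + 21678 = -14003 + 21678 = 7675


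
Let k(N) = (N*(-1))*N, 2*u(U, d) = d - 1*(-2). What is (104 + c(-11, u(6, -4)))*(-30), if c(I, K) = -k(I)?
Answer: -6750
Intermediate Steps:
u(U, d) = 1 + d/2 (u(U, d) = (d - 1*(-2))/2 = (d + 2)/2 = (2 + d)/2 = 1 + d/2)
k(N) = -N² (k(N) = (-N)*N = -N²)
c(I, K) = I² (c(I, K) = -(-1)*I² = I²)
(104 + c(-11, u(6, -4)))*(-30) = (104 + (-11)²)*(-30) = (104 + 121)*(-30) = 225*(-30) = -6750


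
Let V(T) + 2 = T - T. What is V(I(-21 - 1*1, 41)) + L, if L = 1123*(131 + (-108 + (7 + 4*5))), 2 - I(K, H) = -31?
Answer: 56148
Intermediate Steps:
I(K, H) = 33 (I(K, H) = 2 - 1*(-31) = 2 + 31 = 33)
V(T) = -2 (V(T) = -2 + (T - T) = -2 + 0 = -2)
L = 56150 (L = 1123*(131 + (-108 + (7 + 20))) = 1123*(131 + (-108 + 27)) = 1123*(131 - 81) = 1123*50 = 56150)
V(I(-21 - 1*1, 41)) + L = -2 + 56150 = 56148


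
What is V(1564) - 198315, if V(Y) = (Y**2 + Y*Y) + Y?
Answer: 4695441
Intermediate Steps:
V(Y) = Y + 2*Y**2 (V(Y) = (Y**2 + Y**2) + Y = 2*Y**2 + Y = Y + 2*Y**2)
V(1564) - 198315 = 1564*(1 + 2*1564) - 198315 = 1564*(1 + 3128) - 198315 = 1564*3129 - 198315 = 4893756 - 198315 = 4695441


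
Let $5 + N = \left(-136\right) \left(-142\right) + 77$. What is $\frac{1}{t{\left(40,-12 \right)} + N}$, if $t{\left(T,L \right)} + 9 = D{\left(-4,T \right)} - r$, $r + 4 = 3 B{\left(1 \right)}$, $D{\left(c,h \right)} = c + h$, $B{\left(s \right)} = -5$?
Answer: $\frac{1}{19430} \approx 5.1467 \cdot 10^{-5}$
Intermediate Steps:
$N = 19384$ ($N = -5 + \left(\left(-136\right) \left(-142\right) + 77\right) = -5 + \left(19312 + 77\right) = -5 + 19389 = 19384$)
$r = -19$ ($r = -4 + 3 \left(-5\right) = -4 - 15 = -19$)
$t{\left(T,L \right)} = 6 + T$ ($t{\left(T,L \right)} = -9 + \left(\left(-4 + T\right) - -19\right) = -9 + \left(\left(-4 + T\right) + 19\right) = -9 + \left(15 + T\right) = 6 + T$)
$\frac{1}{t{\left(40,-12 \right)} + N} = \frac{1}{\left(6 + 40\right) + 19384} = \frac{1}{46 + 19384} = \frac{1}{19430}$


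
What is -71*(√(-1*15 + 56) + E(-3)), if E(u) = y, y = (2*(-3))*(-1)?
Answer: -426 - 71*√41 ≈ -880.62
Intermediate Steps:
y = 6 (y = -6*(-1) = 6)
E(u) = 6
-71*(√(-1*15 + 56) + E(-3)) = -71*(√(-1*15 + 56) + 6) = -71*(√(-15 + 56) + 6) = -71*(√41 + 6) = -71*(6 + √41) = -426 - 71*√41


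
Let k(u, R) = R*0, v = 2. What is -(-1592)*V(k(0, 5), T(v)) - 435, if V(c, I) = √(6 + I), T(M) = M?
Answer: -435 + 3184*√2 ≈ 4067.9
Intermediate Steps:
k(u, R) = 0
-(-1592)*V(k(0, 5), T(v)) - 435 = -(-1592)*√(6 + 2) - 435 = -(-1592)*√8 - 435 = -(-1592)*2*√2 - 435 = -(-3184)*√2 - 435 = 3184*√2 - 435 = -435 + 3184*√2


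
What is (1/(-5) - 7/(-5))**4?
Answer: 1296/625 ≈ 2.0736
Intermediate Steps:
(1/(-5) - 7/(-5))**4 = (1*(-1/5) - 7*(-1/5))**4 = (-1/5 + 7/5)**4 = (6/5)**4 = 1296/625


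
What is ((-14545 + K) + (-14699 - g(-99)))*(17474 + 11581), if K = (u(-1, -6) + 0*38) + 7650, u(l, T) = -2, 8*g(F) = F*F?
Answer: -5304542295/8 ≈ -6.6307e+8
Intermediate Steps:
g(F) = F**2/8 (g(F) = (F*F)/8 = F**2/8)
K = 7648 (K = (-2 + 0*38) + 7650 = (-2 + 0) + 7650 = -2 + 7650 = 7648)
((-14545 + K) + (-14699 - g(-99)))*(17474 + 11581) = ((-14545 + 7648) + (-14699 - (-99)**2/8))*(17474 + 11581) = (-6897 + (-14699 - 9801/8))*29055 = (-6897 - 127393/8)*29055 = -182569/8*29055 = -5304542295/8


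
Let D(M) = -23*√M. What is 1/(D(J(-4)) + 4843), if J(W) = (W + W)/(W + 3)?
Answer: 4843/23450417 + 46*√2/23450417 ≈ 0.00020929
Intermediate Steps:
J(W) = 2*W/(3 + W) (J(W) = (2*W)/(3 + W) = 2*W/(3 + W))
1/(D(J(-4)) + 4843) = 1/(-23*2*√2*√(-1/(3 - 4)) + 4843) = 1/(-23*2*√2*√(-1/(-1)) + 4843) = 1/(-23*2*√2 + 4843) = 1/(-46*√2 + 4843) = 1/(4843 - 46*√2)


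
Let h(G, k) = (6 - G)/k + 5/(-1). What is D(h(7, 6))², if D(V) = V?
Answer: 961/36 ≈ 26.694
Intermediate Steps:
h(G, k) = -5 + (6 - G)/k (h(G, k) = (6 - G)/k + 5*(-1) = (6 - G)/k - 5 = -5 + (6 - G)/k)
D(h(7, 6))² = ((6 - 1*7 - 5*6)/6)² = ((6 - 7 - 30)/6)² = ((⅙)*(-31))² = (-31/6)² = 961/36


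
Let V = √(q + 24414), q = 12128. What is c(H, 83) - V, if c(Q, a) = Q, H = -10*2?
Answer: -20 - 11*√302 ≈ -211.16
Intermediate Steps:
H = -20
V = 11*√302 (V = √(12128 + 24414) = √36542 = 11*√302 ≈ 191.16)
c(H, 83) - V = -20 - 11*√302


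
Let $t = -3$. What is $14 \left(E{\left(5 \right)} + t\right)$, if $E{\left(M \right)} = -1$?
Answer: $-56$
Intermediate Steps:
$14 \left(E{\left(5 \right)} + t\right) = 14 \left(-1 - 3\right) = 14 \left(-4\right) = -56$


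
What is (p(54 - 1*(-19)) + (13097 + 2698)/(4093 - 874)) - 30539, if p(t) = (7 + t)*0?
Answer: -32763082/1073 ≈ -30534.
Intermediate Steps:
p(t) = 0
(p(54 - 1*(-19)) + (13097 + 2698)/(4093 - 874)) - 30539 = (0 + (13097 + 2698)/(4093 - 874)) - 30539 = (0 + 15795/3219) - 30539 = (0 + 15795*(1/3219)) - 30539 = (0 + 5265/1073) - 30539 = 5265/1073 - 30539 = -32763082/1073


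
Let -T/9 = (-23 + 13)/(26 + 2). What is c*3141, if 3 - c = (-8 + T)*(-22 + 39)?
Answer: 3709521/14 ≈ 2.6497e+5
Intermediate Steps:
T = 45/14 (T = -9*(-23 + 13)/(26 + 2) = -(-90)/28 = -9*(-5/14) = 45/14 ≈ 3.2143)
c = 1181/14 (c = 3 - (-8 + 45/14)*(-22 + 39) = 3 - (-67)*17/14 = 3 - 1*(-1139/14) = 3 + 1139/14 = 1181/14 ≈ 84.357)
c*3141 = (1181/14)*3141 = 3709521/14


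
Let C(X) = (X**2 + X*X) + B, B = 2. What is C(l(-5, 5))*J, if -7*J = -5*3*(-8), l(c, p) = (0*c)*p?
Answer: -240/7 ≈ -34.286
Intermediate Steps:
l(c, p) = 0 (l(c, p) = 0*p = 0)
C(X) = 2 + 2*X**2 (C(X) = (X**2 + X*X) + 2 = (X**2 + X**2) + 2 = 2*X**2 + 2 = 2 + 2*X**2)
J = -120/7 (J = -(-5*3)*(-8)/7 = -(-15)*(-8)/7 = -1/7*120 = -120/7 ≈ -17.143)
C(l(-5, 5))*J = (2 + 2*0**2)*(-120/7) = (2 + 2*0)*(-120/7) = (2 + 0)*(-120/7) = 2*(-120/7) = -240/7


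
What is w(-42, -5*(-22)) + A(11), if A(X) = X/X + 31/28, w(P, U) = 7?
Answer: 255/28 ≈ 9.1071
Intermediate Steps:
A(X) = 59/28 (A(X) = 1 + 31*(1/28) = 1 + 31/28 = 59/28)
w(-42, -5*(-22)) + A(11) = 7 + 59/28 = 255/28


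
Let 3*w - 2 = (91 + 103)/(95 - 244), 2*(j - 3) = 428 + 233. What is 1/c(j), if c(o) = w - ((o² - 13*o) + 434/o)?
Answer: -1192596/127473985015 ≈ -9.3556e-6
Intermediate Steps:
j = 667/2 (j = 3 + (428 + 233)/2 = 3 + (½)*661 = 3 + 661/2 = 667/2 ≈ 333.50)
w = 104/447 (w = ⅔ + ((91 + 103)/(95 - 244))/3 = ⅔ + (194/(-149))/3 = ⅔ + (194*(-1/149))/3 = ⅔ + (⅓)*(-194/149) = ⅔ - 194/447 = 104/447 ≈ 0.23266)
c(o) = 104/447 - o² - 434/o + 13*o (c(o) = 104/447 - ((o² - 13*o) + 434/o) = 104/447 - (o² - 13*o + 434/o) = 104/447 + (-o² - 434/o + 13*o) = 104/447 - o² - 434/o + 13*o)
1/c(j) = 1/(104/447 - (667/2)² - 434/667/2 + 13*(667/2)) = 1/(104/447 - 1*444889/4 - 434*2/667 + 8671/2) = 1/(104/447 - 444889/4 - 868/667 + 8671/2) = 1/(-127473985015/1192596) = -1192596/127473985015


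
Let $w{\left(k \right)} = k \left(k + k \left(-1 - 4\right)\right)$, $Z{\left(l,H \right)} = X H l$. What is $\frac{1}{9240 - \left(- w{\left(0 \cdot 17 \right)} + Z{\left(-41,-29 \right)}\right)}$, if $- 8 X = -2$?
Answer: $\frac{4}{35771} \approx 0.00011182$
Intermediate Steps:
$X = \frac{1}{4}$ ($X = \left(- \frac{1}{8}\right) \left(-2\right) = \frac{1}{4} \approx 0.25$)
$Z{\left(l,H \right)} = \frac{H l}{4}$ ($Z{\left(l,H \right)} = \frac{H}{4} l = \frac{H l}{4}$)
$w{\left(k \right)} = - 4 k^{2}$ ($w{\left(k \right)} = k \left(k + k \left(-5\right)\right) = k \left(k - 5 k\right) = k \left(- 4 k\right) = - 4 k^{2}$)
$\frac{1}{9240 - \left(- w{\left(0 \cdot 17 \right)} + Z{\left(-41,-29 \right)}\right)} = \frac{1}{9240 - \left(0 + \frac{1}{4} \left(-29\right) \left(-41\right)\right)} = \frac{1}{9240 - \left(\frac{1189}{4} + 4 \cdot 0^{2}\right)} = \frac{1}{9240 - \frac{1189}{4}} = \frac{1}{\frac{35771}{4}} = \frac{4}{35771}$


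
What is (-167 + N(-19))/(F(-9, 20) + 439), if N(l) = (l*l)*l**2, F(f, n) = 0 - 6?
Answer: 130154/433 ≈ 300.59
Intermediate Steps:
F(f, n) = -6
N(l) = l**4 (N(l) = l**2*l**2 = l**4)
(-167 + N(-19))/(F(-9, 20) + 439) = (-167 + (-19)**4)/(-6 + 439) = (-167 + 130321)/433 = 130154*(1/433) = 130154/433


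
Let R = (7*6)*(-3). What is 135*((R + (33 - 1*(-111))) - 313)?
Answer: -39825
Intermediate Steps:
R = -126 (R = 42*(-3) = -126)
135*((R + (33 - 1*(-111))) - 313) = 135*((-126 + (33 - 1*(-111))) - 313) = 135*((-126 + (33 + 111)) - 313) = 135*((-126 + 144) - 313) = 135*(18 - 313) = 135*(-295) = -39825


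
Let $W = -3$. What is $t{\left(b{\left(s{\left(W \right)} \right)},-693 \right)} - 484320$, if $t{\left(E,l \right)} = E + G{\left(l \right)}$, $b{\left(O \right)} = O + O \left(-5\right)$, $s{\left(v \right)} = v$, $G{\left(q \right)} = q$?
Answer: $-485001$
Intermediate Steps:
$b{\left(O \right)} = - 4 O$ ($b{\left(O \right)} = O - 5 O = - 4 O$)
$t{\left(E,l \right)} = E + l$
$t{\left(b{\left(s{\left(W \right)} \right)},-693 \right)} - 484320 = \left(\left(-4\right) \left(-3\right) - 693\right) - 484320 = \left(12 - 693\right) - 484320 = -681 - 484320 = -485001$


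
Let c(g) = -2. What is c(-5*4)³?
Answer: -8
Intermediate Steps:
c(-5*4)³ = (-2)³ = -8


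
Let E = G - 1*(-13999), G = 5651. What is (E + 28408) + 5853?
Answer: 53911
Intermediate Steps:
E = 19650 (E = 5651 - 1*(-13999) = 5651 + 13999 = 19650)
(E + 28408) + 5853 = (19650 + 28408) + 5853 = 48058 + 5853 = 53911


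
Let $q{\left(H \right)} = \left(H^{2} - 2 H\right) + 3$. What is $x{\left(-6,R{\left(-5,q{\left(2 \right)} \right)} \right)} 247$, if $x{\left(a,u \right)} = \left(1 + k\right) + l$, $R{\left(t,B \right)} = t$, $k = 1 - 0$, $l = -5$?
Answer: $-741$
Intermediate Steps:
$q{\left(H \right)} = 3 + H^{2} - 2 H$
$k = 1$ ($k = 1 + 0 = 1$)
$x{\left(a,u \right)} = -3$ ($x{\left(a,u \right)} = \left(1 + 1\right) - 5 = 2 - 5 = -3$)
$x{\left(-6,R{\left(-5,q{\left(2 \right)} \right)} \right)} 247 = \left(-3\right) 247 = -741$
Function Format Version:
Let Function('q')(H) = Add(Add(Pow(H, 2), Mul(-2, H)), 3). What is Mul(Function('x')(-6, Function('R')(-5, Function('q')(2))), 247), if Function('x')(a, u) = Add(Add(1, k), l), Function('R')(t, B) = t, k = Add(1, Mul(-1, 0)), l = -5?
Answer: -741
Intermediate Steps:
Function('q')(H) = Add(3, Pow(H, 2), Mul(-2, H))
k = 1 (k = Add(1, 0) = 1)
Function('x')(a, u) = -3 (Function('x')(a, u) = Add(Add(1, 1), -5) = Add(2, -5) = -3)
Mul(Function('x')(-6, Function('R')(-5, Function('q')(2))), 247) = Mul(-3, 247) = -741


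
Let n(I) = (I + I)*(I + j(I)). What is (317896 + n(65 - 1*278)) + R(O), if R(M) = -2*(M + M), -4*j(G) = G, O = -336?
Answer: 774587/2 ≈ 3.8729e+5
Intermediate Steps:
j(G) = -G/4
R(M) = -4*M
n(I) = 3*I**2/2 (n(I) = (I + I)*(I - I/4) = (2*I)*(3*I/4) = 3*I**2/2)
(317896 + n(65 - 1*278)) + R(O) = (317896 + 3*(65 - 1*278)**2/2) - 4*(-336) = (317896 + 3*(65 - 278)**2/2) + 1344 = (317896 + (3/2)*(-213)**2) + 1344 = (317896 + (3/2)*45369) + 1344 = (317896 + 136107/2) + 1344 = 771899/2 + 1344 = 774587/2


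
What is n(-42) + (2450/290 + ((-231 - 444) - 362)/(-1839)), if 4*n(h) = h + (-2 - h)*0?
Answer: -158695/106662 ≈ -1.4878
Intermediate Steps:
n(h) = h/4 (n(h) = (h + (-2 - h)*0)/4 = (h + 0)/4 = h/4)
n(-42) + (2450/290 + ((-231 - 444) - 362)/(-1839)) = (¼)*(-42) + (2450/290 + ((-231 - 444) - 362)/(-1839)) = -21/2 + (2450*(1/290) + (-675 - 362)*(-1/1839)) = -21/2 + (245/29 - 1037*(-1/1839)) = -21/2 + (245/29 + 1037/1839) = -21/2 + 480628/53331 = -158695/106662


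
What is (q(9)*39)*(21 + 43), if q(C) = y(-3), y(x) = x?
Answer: -7488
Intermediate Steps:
q(C) = -3
(q(9)*39)*(21 + 43) = (-3*39)*(21 + 43) = -117*64 = -7488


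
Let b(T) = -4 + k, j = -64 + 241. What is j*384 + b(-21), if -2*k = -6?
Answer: 67967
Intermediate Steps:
k = 3 (k = -½*(-6) = 3)
j = 177
b(T) = -1 (b(T) = -4 + 3 = -1)
j*384 + b(-21) = 177*384 - 1 = 67968 - 1 = 67967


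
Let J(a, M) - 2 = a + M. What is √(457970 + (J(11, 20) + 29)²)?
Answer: √461814 ≈ 679.57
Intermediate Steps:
J(a, M) = 2 + M + a (J(a, M) = 2 + (a + M) = 2 + (M + a) = 2 + M + a)
√(457970 + (J(11, 20) + 29)²) = √(457970 + ((2 + 20 + 11) + 29)²) = √(457970 + (33 + 29)²) = √(457970 + 62²) = √(457970 + 3844) = √461814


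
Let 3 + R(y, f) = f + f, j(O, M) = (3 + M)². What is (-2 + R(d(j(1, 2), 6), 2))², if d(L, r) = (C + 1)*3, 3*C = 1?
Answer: 1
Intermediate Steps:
C = ⅓ (C = (⅓)*1 = ⅓ ≈ 0.33333)
d(L, r) = 4 (d(L, r) = (⅓ + 1)*3 = (4/3)*3 = 4)
R(y, f) = -3 + 2*f (R(y, f) = -3 + (f + f) = -3 + 2*f)
(-2 + R(d(j(1, 2), 6), 2))² = (-2 + (-3 + 2*2))² = (-2 + (-3 + 4))² = (-2 + 1)² = (-1)² = 1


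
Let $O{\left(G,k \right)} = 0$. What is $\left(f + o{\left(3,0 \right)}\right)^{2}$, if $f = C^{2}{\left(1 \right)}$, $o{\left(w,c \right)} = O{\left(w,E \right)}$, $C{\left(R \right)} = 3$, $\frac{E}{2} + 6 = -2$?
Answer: $81$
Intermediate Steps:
$E = -16$ ($E = -12 + 2 \left(-2\right) = -12 - 4 = -16$)
$o{\left(w,c \right)} = 0$
$f = 9$ ($f = 3^{2} = 9$)
$\left(f + o{\left(3,0 \right)}\right)^{2} = \left(9 + 0\right)^{2} = 9^{2} = 81$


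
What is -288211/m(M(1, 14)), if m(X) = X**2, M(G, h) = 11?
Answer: -26201/11 ≈ -2381.9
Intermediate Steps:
-288211/m(M(1, 14)) = -288211/(11**2) = -288211/121 = -288211*1/121 = -26201/11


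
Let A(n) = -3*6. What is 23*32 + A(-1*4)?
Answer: 718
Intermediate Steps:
A(n) = -18
23*32 + A(-1*4) = 23*32 - 18 = 736 - 18 = 718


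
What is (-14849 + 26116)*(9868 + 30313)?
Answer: 452719327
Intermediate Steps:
(-14849 + 26116)*(9868 + 30313) = 11267*40181 = 452719327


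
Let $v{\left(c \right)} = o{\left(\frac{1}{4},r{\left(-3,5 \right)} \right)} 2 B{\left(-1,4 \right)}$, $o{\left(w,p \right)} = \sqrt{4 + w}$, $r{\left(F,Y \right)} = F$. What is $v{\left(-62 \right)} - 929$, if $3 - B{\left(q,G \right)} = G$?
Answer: $-929 - \sqrt{17} \approx -933.12$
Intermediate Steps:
$B{\left(q,G \right)} = 3 - G$
$v{\left(c \right)} = - \sqrt{17}$ ($v{\left(c \right)} = \sqrt{4 + \frac{1}{4}} \cdot 2 \left(3 - 4\right) = \sqrt{\frac{17}{4}} \cdot 2 \left(-1\right) = \frac{\sqrt{17}}{2} \cdot 2 \left(-1\right) = \sqrt{17} \left(-1\right) = - \sqrt{17}$)
$v{\left(-62 \right)} - 929 = - \sqrt{17} - 929 = -929 - \sqrt{17}$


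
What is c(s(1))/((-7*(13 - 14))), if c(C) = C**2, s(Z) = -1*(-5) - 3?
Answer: 4/7 ≈ 0.57143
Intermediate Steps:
s(Z) = 2 (s(Z) = 5 - 3 = 2)
c(s(1))/((-7*(13 - 14))) = 2**2/((-7*(13 - 14))) = 4/((-7*(-1))) = 4/7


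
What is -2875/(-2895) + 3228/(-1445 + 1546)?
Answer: 1927087/58479 ≈ 32.953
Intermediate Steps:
-2875/(-2895) + 3228/(-1445 + 1546) = -2875*(-1/2895) + 3228/101 = 575/579 + 3228*(1/101) = 575/579 + 3228/101 = 1927087/58479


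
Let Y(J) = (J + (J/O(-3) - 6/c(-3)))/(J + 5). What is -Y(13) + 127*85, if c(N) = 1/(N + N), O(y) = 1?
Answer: 97124/9 ≈ 10792.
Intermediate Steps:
c(N) = 1/(2*N)
Y(J) = (36 + 2*J)/(5 + J) (Y(J) = (J + (J/1 - 6/((½)/(-3))))/(J + 5) = (J + (J*1 - 6/((½)*(-⅓))))/(5 + J) = (J + (J - 6/(-⅙)))/(5 + J) = (J + (J - 6*(-6)))/(5 + J) = (J + (J + 36))/(5 + J) = (J + (36 + J))/(5 + J) = (36 + 2*J)/(5 + J))
-Y(13) + 127*85 = -2*(18 + 13)/(5 + 13) + 127*85 = -2*31/18 + 10795 = -1*31/9 + 10795 = -31/9 + 10795 = 97124/9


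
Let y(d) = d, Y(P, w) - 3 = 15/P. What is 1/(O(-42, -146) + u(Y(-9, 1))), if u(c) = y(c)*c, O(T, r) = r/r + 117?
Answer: 9/1078 ≈ 0.0083488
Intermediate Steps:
Y(P, w) = 3 + 15/P
O(T, r) = 118 (O(T, r) = 1 + 117 = 118)
u(c) = c² (u(c) = c*c = c²)
1/(O(-42, -146) + u(Y(-9, 1))) = 1/(118 + (3 + 15/(-9))²) = 1/(118 + (3 + 15*(-⅑))²) = 1/(118 + (3 - 5/3)²) = 1/(118 + (4/3)²) = 1/(118 + 16/9) = 1/(1078/9) = 9/1078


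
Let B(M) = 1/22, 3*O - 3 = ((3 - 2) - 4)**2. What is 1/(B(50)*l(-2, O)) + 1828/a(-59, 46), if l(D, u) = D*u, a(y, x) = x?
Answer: 3403/92 ≈ 36.989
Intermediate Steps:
O = 4 (O = 1 + ((3 - 2) - 4)**2/3 = 1 + (1 - 4)**2/3 = 1 + (1/3)*(-3)**2 = 1 + (1/3)*9 = 1 + 3 = 4)
B(M) = 1/22
1/(B(50)*l(-2, O)) + 1828/a(-59, 46) = 1/((1/22)*((-2*4))) + 1828/46 = 22/(-8) + 1828*(1/46) = 22*(-1/8) + 914/23 = -11/4 + 914/23 = 3403/92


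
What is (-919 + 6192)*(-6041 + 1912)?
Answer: -21772217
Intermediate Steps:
(-919 + 6192)*(-6041 + 1912) = 5273*(-4129) = -21772217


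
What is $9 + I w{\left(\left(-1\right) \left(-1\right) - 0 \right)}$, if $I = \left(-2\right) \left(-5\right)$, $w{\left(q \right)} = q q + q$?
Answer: $29$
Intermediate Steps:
$w{\left(q \right)} = q + q^{2}$ ($w{\left(q \right)} = q^{2} + q = q + q^{2}$)
$I = 10$
$9 + I w{\left(\left(-1\right) \left(-1\right) - 0 \right)} = 9 + 10 \left(\left(-1\right) \left(-1\right) - 0\right) \left(1 - -1\right) = 9 + 10 \left(1 + 0\right) \left(1 + \left(1 + 0\right)\right) = 9 + 10 \cdot 1 \left(1 + 1\right) = 9 + 10 \cdot 1 \cdot 2 = 9 + 10 \cdot 2 = 9 + 20 = 29$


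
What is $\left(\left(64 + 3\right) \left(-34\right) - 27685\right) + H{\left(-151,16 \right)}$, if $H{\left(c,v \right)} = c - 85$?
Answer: $-30199$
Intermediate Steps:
$H{\left(c,v \right)} = -85 + c$
$\left(\left(64 + 3\right) \left(-34\right) - 27685\right) + H{\left(-151,16 \right)} = \left(\left(64 + 3\right) \left(-34\right) - 27685\right) - 236 = \left(67 \left(-34\right) - 27685\right) - 236 = \left(-2278 - 27685\right) - 236 = -29963 - 236 = -30199$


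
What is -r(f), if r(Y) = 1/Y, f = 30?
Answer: -1/30 ≈ -0.033333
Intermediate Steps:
-r(f) = -1/30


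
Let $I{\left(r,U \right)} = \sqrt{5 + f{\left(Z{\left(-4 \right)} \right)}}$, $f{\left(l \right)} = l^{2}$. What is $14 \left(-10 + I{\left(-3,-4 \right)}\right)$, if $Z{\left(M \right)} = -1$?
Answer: $-140 + 14 \sqrt{6} \approx -105.71$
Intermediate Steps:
$I{\left(r,U \right)} = \sqrt{6}$ ($I{\left(r,U \right)} = \sqrt{5 + \left(-1\right)^{2}} = \sqrt{5 + 1} = \sqrt{6}$)
$14 \left(-10 + I{\left(-3,-4 \right)}\right) = 14 \left(-10 + \sqrt{6}\right) = -140 + 14 \sqrt{6}$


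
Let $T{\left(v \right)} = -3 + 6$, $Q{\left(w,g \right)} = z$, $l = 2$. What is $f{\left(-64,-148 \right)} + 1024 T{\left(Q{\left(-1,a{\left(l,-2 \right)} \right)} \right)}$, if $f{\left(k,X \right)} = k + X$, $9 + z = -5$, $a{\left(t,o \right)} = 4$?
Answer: $2860$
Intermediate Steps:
$z = -14$ ($z = -9 - 5 = -14$)
$Q{\left(w,g \right)} = -14$
$T{\left(v \right)} = 3$
$f{\left(k,X \right)} = X + k$
$f{\left(-64,-148 \right)} + 1024 T{\left(Q{\left(-1,a{\left(l,-2 \right)} \right)} \right)} = \left(-148 - 64\right) + 1024 \cdot 3 = -212 + 3072 = 2860$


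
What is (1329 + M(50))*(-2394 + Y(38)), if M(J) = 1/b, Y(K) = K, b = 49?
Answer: -153427432/49 ≈ -3.1312e+6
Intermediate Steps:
M(J) = 1/49
(1329 + M(50))*(-2394 + Y(38)) = (1329 + 1/49)*(-2394 + 38) = (65122/49)*(-2356) = -153427432/49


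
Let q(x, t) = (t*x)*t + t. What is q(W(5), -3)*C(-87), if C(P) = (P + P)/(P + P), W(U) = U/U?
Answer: 6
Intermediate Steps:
W(U) = 1
q(x, t) = t + x*t**2 (q(x, t) = x*t**2 + t = t + x*t**2)
C(P) = 1 (C(P) = (2*P)/((2*P)) = (2*P)*(1/(2*P)) = 1)
q(W(5), -3)*C(-87) = -3*(1 - 3*1)*1 = -3*(1 - 3)*1 = -3*(-2)*1 = 6*1 = 6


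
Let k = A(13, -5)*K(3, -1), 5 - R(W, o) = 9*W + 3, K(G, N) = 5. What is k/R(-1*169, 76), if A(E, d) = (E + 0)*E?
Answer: 845/1523 ≈ 0.55483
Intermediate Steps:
A(E, d) = E**2 (A(E, d) = E*E = E**2)
R(W, o) = 2 - 9*W (R(W, o) = 5 - (9*W + 3) = 5 - (3 + 9*W) = 5 + (-3 - 9*W) = 2 - 9*W)
k = 845 (k = 13**2*5 = 169*5 = 845)
k/R(-1*169, 76) = 845/(2 - (-9)*169) = 845/(2 - 9*(-169)) = 845/(2 + 1521) = 845/1523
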